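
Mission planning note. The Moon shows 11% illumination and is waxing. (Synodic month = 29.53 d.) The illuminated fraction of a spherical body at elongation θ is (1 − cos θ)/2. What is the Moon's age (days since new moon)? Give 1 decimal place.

From f = (1 − cos θ)/2: cos θ = 1 − 2×0.11 = 0.780; arccos → 38.7°.
Waxing ⇒ before full, so θ = 38.7°.
Age = 29.53 × 38.7°/360° ≈ 3.18 days.

3.2 days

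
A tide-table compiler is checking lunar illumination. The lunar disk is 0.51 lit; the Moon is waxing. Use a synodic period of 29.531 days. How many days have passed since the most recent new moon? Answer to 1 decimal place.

From f = (1 − cos θ)/2: cos θ = 1 − 2×0.51 = -0.020; arccos → 91.1°.
Waxing ⇒ before full, so θ = 91.1°.
Age = 29.531 × 91.1°/360° ≈ 7.48 days.

7.5 days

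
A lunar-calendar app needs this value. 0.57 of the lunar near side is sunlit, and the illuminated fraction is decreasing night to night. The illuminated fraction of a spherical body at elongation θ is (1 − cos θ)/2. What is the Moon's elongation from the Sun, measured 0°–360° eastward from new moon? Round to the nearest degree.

262°

Invert f = (1 − cos θ)/2 to get cos θ = 1 − 2(0.57) = -0.140, hence θ₀ = arccos -0.140 = 98.0°.
Since the Moon is past full (waning), take the reflex angle: θ = 360° − 98.0° = 262.0°.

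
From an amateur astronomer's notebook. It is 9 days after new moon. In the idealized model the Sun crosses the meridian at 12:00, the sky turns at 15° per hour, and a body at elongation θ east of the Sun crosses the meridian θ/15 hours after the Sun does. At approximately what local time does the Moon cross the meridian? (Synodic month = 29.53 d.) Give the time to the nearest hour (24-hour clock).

19:00

The Moon has covered 9/29.53 of its cycle, so θ ≈ 360° × 9/29.53 = 109.7°.
At 15° of sky rotation per hour, 109.7° corresponds to a 7.31 h lag.
12:00 + 7.31 h ≈ 19:19 → 19:00 to the nearest hour.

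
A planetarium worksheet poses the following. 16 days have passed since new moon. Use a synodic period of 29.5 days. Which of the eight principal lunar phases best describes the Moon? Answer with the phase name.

θ ≈ 360° × 16/29.5 = 195°, which falls in the full moon sector.

full moon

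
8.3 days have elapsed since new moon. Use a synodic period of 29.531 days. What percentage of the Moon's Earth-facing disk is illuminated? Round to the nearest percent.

60%

The Moon has covered 8.3/29.531 of its cycle, so θ ≈ 360° × 8.3/29.531 = 101.2°.
Illuminated fraction = (1 − cos 101.2°)/2 = (1 − (-0.194))/2 ≈ 0.597, so 60%.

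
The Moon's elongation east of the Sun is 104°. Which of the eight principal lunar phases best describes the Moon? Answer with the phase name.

104° lies in the first quarter sector of the 8-phase cycle.

first quarter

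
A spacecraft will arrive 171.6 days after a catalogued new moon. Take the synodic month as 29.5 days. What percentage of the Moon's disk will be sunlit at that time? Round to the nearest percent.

30%

171.6 d spans 5 complete synodic months (5 × 29.5 = 147.50 d) plus 24.10 d.
Phase angle: θ = 360°·(24.10 d)/(29.5 d) = 294.1°.
Illuminated fraction = (1 − cos 294.1°)/2 = (1 − 0.408)/2 ≈ 0.296, so 30%.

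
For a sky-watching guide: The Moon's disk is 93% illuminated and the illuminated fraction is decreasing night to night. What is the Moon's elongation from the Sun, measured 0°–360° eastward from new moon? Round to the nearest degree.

From f = (1 − cos θ)/2: cos θ = 1 − 2×0.93 = -0.860; arccos → 149.3°.
Since the Moon is past full (waning), take the reflex angle: θ = 360° − 149.3° = 210.7°.

211°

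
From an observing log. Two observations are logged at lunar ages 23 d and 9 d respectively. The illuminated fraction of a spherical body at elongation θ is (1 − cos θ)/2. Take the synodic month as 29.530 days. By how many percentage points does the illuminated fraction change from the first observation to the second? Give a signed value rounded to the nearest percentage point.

First observation: θ = 360°·23/29.530 = 280.4°, so f = 0.410.
Second observation: θ = 109.7°, f = 0.669.
Δf = 0.669 − 0.410 = +0.259, i.e. +26 pp.

+26 pp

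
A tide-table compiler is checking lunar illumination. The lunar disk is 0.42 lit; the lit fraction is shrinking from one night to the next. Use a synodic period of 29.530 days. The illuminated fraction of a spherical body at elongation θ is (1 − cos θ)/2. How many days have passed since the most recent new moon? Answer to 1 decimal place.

Invert f = (1 − cos θ)/2 to get cos θ = 1 − 2(0.42) = 0.160, hence θ₀ = arccos 0.160 = 80.8°.
A waning Moon lies in 180°–360°, so θ = 360° − 80.8° = 279.2°.
Age = 29.530 × 279.2°/360° ≈ 22.90 days.

22.9 days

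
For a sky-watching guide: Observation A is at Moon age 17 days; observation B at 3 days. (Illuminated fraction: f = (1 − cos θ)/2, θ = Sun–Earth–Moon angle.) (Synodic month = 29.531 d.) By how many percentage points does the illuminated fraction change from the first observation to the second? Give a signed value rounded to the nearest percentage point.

θ₁ = 360° × 17/29.531 = 207.2°, f₁ = (1 − cos θ₁)/2 = 0.945.
θ₂ = 360° × 3/29.531 = 36.6°, f₂ = (1 − cos θ₂)/2 = 0.098.
Change = f₂ − f₁ = -0.846 → -85 percentage points.

-85 pp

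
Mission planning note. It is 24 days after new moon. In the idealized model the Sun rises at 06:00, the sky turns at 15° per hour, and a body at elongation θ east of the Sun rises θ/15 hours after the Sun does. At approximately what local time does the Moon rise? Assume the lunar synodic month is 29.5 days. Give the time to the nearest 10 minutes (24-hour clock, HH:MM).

Elongation θ = 360° × 24/29.5 ≈ 292.9°.
At 15° of sky rotation per hour, 292.9° corresponds to a 19.53 h lag.
06:00 + 19.525 h ≈ 01:32 → 01:30 to the nearest ten minutes.

01:30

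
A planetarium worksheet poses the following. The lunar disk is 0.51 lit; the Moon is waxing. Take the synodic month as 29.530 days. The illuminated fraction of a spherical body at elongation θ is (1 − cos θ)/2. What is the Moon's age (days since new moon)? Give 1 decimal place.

cos θ = 1 − 2f = -0.020, giving a principal value of 91.1°.
Waxing ⇒ before full, so θ = 91.1°.
That fraction of the synodic month is 91.1/360 × 29.530 d ≈ 7.48 d.

7.5 days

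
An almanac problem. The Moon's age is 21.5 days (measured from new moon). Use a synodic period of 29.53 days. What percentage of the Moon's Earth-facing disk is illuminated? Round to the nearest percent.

Elongation θ = 360° × 21.5/29.53 ≈ 262.1°.
Illuminated fraction = (1 − cos 262.1°)/2 = (1 − (-0.137))/2 ≈ 0.569, so 57%.

57%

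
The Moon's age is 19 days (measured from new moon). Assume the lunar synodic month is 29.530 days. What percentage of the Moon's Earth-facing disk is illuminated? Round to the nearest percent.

Phase angle: θ = 360°·(19 d)/(29.530 d) = 231.6°.
Illuminated fraction = (1 − cos 231.6°)/2 = (1 − (-0.621))/2 ≈ 0.810, so 81%.

81%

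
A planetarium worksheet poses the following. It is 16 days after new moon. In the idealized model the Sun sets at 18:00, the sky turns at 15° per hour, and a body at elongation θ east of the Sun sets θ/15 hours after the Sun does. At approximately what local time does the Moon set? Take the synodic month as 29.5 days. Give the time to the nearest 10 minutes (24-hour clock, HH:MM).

Phase angle: θ = 360°·(16 d)/(29.5 d) = 195.3°.
At 15° of sky rotation per hour, 195.3° corresponds to a 13.02 h lag.
18:00 + 13.017 h ≈ 07:01 → 07:00 to the nearest ten minutes.

07:00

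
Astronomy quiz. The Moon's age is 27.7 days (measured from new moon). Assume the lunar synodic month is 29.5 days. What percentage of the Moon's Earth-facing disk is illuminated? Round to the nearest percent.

4%

Elongation θ = 360° × 27.7/29.5 ≈ 338.0°.
With cos θ = 0.927, the lit fraction is (1 − 0.927)/2 ≈ 0.036, so 4%.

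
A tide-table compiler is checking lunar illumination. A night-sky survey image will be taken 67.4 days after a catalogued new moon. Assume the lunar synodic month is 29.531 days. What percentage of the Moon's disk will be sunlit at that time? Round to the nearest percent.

67.4/29.531 = 2.282 lunations, so 2 complete cycles and 8.34 d into the next.
Phase angle: θ = 360°·(8.34 d)/(29.531 d) = 101.6°.
With cos θ = (-0.202), the lit fraction is (1 − (-0.202))/2 ≈ 0.601, so 60%.

60%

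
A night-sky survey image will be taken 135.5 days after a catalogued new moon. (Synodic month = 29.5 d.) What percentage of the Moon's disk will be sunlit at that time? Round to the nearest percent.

92%

Reduce mod P: 135.5 − 4×29.5 = 17.50 d into the current lunation.
Elongation θ = 360° × 17.50/29.5 ≈ 213.6°.
cos 213.6° = (-0.833), so f = (1 − (-0.833))/2 = 0.917, so 92%.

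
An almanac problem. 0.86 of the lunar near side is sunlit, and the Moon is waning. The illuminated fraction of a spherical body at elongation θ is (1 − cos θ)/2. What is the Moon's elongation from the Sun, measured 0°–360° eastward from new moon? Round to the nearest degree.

224°

cos θ = 1 − 2f = -0.720, giving a principal value of 136.1°.
A waning Moon lies in 180°–360°, so θ = 360° − 136.1° = 223.9°.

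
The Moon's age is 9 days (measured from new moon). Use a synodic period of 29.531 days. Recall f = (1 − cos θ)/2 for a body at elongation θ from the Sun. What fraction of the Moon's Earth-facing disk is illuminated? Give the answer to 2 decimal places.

Elongation θ = 360° × 9/29.531 ≈ 109.7°.
cos 109.7° = (-0.337), so f = (1 − (-0.337))/2 = 0.669.

0.67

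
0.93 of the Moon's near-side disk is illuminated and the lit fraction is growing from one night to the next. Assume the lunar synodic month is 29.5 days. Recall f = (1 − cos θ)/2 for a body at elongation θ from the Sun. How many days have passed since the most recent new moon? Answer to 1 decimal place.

12.2 days

From f = (1 − cos θ)/2: cos θ = 1 − 2×0.93 = -0.860; arccos → 149.3°.
Before full moon the principal value applies: θ = 149.3°.
Age = 29.5 × 149.3°/360° ≈ 12.24 days.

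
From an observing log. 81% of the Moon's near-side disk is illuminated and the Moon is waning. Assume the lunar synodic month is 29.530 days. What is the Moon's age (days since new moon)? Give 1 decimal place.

From f = (1 − cos θ)/2: cos θ = 1 − 2×0.81 = -0.620; arccos → 128.3°.
Waning ⇒ past full, so θ = 360° − 128.3° = 231.7°.
Age = 29.530 × 231.7°/360° ≈ 19.00 days.

19.0 days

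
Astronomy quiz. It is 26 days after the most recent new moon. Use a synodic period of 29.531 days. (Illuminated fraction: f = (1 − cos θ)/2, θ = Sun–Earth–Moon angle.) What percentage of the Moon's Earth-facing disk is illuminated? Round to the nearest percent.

The Moon has covered 26/29.531 of its cycle, so θ ≈ 360° × 26/29.531 = 317.0°.
Illuminated fraction = (1 − cos 317.0°)/2 = (1 − 0.731)/2 ≈ 0.135, so 13%.

13%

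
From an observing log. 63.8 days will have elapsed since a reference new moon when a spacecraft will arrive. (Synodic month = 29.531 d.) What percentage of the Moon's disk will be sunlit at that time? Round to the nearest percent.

23%

63.8/29.531 = 2.160 lunations, so 2 complete cycles and 4.74 d into the next.
Elongation θ = 360° × 4.74/29.531 ≈ 57.8°.
cos 57.8° = 0.533, so f = (1 − 0.533)/2 = 0.233, so 23%.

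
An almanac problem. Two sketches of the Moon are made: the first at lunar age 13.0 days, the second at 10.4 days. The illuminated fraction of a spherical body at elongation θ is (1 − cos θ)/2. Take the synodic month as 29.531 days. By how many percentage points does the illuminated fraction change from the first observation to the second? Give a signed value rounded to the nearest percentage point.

-17 percentage points

First observation: θ = 360°·13.0/29.531 = 158.5°, so f = 0.965.
Second observation: θ = 126.8°, f = 0.799.
Δf = 0.799 − 0.965 = -0.166, i.e. -17 pp.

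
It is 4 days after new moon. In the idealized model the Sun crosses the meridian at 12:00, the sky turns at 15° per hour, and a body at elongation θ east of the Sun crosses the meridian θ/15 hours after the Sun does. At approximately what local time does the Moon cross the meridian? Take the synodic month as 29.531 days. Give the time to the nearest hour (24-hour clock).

15:00

Phase angle: θ = 360°·(4 d)/(29.531 d) = 48.8°.
Delay after the Sun = 48.8° / (15°/h) ≈ 3.25 h.
12:00 + 3.25 h ≈ 15:15 → 15:00 to the nearest hour.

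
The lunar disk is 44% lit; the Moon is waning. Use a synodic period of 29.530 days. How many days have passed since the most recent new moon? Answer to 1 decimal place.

From f = (1 − cos θ)/2: cos θ = 1 − 2×0.44 = 0.120; arccos → 83.1°.
A waning Moon lies in 180°–360°, so θ = 360° − 83.1° = 276.9°.
At 360°/29.530 d per day, 276.9° corresponds to 22.71 days.

22.7 days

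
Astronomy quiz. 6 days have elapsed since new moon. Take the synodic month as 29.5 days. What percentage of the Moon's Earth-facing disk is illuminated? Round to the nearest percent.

36%

Phase angle: θ = 360°·(6 d)/(29.5 d) = 73.2°.
cos 73.2° = 0.289, so f = (1 − 0.289)/2 = 0.356, so 36%.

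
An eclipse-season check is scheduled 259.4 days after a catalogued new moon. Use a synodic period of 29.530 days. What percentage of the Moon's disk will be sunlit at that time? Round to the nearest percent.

259.4/29.530 = 8.784 lunations, so 8 complete cycles and 23.16 d into the next.
Phase angle: θ = 360°·(23.16 d)/(29.530 d) = 282.3°.
With cos θ = 0.214, the lit fraction is (1 − 0.214)/2 ≈ 0.393, so 39%.

39%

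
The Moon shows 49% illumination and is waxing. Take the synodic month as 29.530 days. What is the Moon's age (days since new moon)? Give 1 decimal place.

7.3 days

Invert f = (1 − cos θ)/2 to get cos θ = 1 − 2(0.49) = 0.020, hence θ₀ = arccos 0.020 = 88.9°.
Before full moon the principal value applies: θ = 88.9°.
Age = 29.530 × 88.9°/360° ≈ 7.29 days.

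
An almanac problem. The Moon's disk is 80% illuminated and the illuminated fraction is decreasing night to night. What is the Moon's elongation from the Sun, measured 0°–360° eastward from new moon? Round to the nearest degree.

233°

From f = (1 − cos θ)/2: cos θ = 1 − 2×0.80 = -0.600; arccos → 126.9°.
Since the Moon is past full (waning), take the reflex angle: θ = 360° − 126.9° = 233.1°.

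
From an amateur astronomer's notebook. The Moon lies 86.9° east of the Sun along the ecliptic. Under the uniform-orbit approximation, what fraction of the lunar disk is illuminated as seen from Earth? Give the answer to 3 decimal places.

0.473

cos 86.9° = 0.054, so f = (1 − 0.054)/2 = 0.473.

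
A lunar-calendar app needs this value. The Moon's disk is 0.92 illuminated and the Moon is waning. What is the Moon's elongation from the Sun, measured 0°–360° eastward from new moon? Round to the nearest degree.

213°

From f = (1 − cos θ)/2: cos θ = 1 − 2×0.92 = -0.840; arccos → 147.1°.
Since the Moon is past full (waning), take the reflex angle: θ = 360° − 147.1° = 212.9°.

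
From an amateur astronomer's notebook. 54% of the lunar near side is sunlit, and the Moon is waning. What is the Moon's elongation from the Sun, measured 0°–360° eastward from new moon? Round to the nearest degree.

Invert f = (1 − cos θ)/2 to get cos θ = 1 − 2(0.54) = -0.080, hence θ₀ = arccos -0.080 = 94.6°.
A waning Moon lies in 180°–360°, so θ = 360° − 94.6° = 265.4°.

265°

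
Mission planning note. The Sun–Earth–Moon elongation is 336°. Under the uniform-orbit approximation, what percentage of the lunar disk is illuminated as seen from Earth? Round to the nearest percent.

f = (1 − cos 336°)/2 = (1 − 0.914)/2 ≈ 0.043, i.e. 4%.

4%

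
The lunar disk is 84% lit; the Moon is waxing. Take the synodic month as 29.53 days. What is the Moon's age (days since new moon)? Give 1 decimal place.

10.9 days

cos θ = 1 − 2f = -0.680, giving a principal value of 132.8°.
The Moon is waxing (0°–180°), so θ = 132.8° directly.
That fraction of the synodic month is 132.8/360 × 29.53 d ≈ 10.90 d.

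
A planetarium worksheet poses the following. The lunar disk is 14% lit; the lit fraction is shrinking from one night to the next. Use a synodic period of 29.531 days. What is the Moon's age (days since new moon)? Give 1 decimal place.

Invert f = (1 − cos θ)/2 to get cos θ = 1 − 2(0.14) = 0.720, hence θ₀ = arccos 0.720 = 43.9°.
Waning ⇒ past full, so θ = 360° − 43.9° = 316.1°.
At 360°/29.531 d per day, 316.1° corresponds to 25.93 days.

25.9 days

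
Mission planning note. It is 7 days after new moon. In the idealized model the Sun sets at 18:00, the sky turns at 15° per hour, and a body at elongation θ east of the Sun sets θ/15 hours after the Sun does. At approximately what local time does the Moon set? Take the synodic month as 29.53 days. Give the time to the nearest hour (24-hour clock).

The Moon has covered 7/29.53 of its cycle, so θ ≈ 360° × 7/29.53 = 85.3°.
Delay after the Sun = 85.3° / (15°/h) ≈ 5.69 h.
18:00 + 5.69 h ≈ 23:41 → 00:00 to the nearest hour.

00:00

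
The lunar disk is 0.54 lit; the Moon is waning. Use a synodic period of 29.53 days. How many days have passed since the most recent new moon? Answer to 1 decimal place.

cos θ = 1 − 2f = -0.080, giving a principal value of 94.6°.
Waning ⇒ past full, so θ = 360° − 94.6° = 265.4°.
At 360°/29.53 d per day, 265.4° corresponds to 21.77 days.

21.8 days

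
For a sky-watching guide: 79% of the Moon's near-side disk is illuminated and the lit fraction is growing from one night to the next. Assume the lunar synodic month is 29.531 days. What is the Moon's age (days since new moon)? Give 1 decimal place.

10.3 days

From f = (1 − cos θ)/2: cos θ = 1 − 2×0.79 = -0.580; arccos → 125.5°.
Before full moon the principal value applies: θ = 125.5°.
Age = 29.531 × 125.5°/360° ≈ 10.29 days.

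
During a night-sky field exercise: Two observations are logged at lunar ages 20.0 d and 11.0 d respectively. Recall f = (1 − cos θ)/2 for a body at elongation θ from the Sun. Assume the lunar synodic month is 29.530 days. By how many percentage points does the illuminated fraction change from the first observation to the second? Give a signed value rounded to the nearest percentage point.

+13 pp

First observation: θ = 360°·20.0/29.530 = 243.8°, so f = 0.721.
Second observation: θ = 134.1°, f = 0.848.
Δf = 0.848 − 0.721 = +0.127, i.e. +13 pp.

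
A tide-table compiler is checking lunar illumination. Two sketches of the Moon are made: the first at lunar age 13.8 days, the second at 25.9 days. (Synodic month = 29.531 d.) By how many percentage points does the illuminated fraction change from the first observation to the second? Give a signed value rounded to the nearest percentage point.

θ₁ = 360° × 13.8/29.531 = 168.2°, f₁ = (1 − cos θ₁)/2 = 0.989.
θ₂ = 360° × 25.9/29.531 = 315.7°, f₂ = (1 − cos θ₂)/2 = 0.142.
Change = f₂ − f₁ = -0.848 → -85 percentage points.

-85 pp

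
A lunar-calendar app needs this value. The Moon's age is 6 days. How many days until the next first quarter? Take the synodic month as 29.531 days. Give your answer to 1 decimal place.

1.4 days

First quarter is 0.25 of the way through the cycle: age 0.25 × 29.531 = 7.383 d.
So 1.383 days remain (7.383 − 6).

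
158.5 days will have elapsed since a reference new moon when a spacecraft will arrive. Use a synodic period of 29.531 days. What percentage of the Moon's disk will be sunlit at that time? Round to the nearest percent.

158.5 d spans 5 complete synodic months (5 × 29.531 = 147.66 d) plus 10.84 d.
The Moon has covered 10.84/29.531 of its cycle, so θ ≈ 360° × 10.84/29.531 = 132.2°.
cos 132.2° = (-0.672), so f = (1 − (-0.672))/2 = 0.836, so 84%.

84%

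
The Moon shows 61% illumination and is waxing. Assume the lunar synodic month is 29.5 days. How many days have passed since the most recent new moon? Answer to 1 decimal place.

8.4 days

cos θ = 1 − 2f = -0.220, giving a principal value of 102.7°.
The Moon is waxing (0°–180°), so θ = 102.7° directly.
That fraction of the synodic month is 102.7/360 × 29.5 d ≈ 8.42 d.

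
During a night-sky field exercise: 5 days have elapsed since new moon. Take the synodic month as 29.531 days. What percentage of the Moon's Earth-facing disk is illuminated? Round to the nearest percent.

26%

The Moon has covered 5/29.531 of its cycle, so θ ≈ 360° × 5/29.531 = 61.0°.
cos 61.0° = 0.486, so f = (1 − 0.486)/2 = 0.257, so 26%.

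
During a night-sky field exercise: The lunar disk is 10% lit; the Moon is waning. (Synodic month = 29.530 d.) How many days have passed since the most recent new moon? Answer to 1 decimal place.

26.5 days

cos θ = 1 − 2f = 0.800, giving a principal value of 36.9°.
Waning ⇒ past full, so θ = 360° − 36.9° = 323.1°.
At 360°/29.530 d per day, 323.1° corresponds to 26.51 days.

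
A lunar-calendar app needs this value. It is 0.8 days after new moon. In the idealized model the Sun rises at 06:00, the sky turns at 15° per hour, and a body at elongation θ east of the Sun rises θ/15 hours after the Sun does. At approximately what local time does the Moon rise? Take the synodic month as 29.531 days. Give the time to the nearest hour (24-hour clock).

07:00

Phase angle: θ = 360°·(0.8 d)/(29.531 d) = 9.8°.
The Moon trails the Sun by θ/15 = 9.8/15 ≈ 0.65 hours.
06:00 + 0.65 h ≈ 06:39 → 07:00 to the nearest hour.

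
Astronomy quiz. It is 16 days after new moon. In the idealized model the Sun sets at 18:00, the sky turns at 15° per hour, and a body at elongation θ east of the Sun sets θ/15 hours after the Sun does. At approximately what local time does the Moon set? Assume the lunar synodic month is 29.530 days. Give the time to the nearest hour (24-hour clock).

Elongation θ = 360° × 16/29.530 ≈ 195.1°.
At 15° of sky rotation per hour, 195.1° corresponds to a 13.00 h lag.
18:00 + 13.00 h ≈ 07:00 → 07:00 to the nearest hour.

07:00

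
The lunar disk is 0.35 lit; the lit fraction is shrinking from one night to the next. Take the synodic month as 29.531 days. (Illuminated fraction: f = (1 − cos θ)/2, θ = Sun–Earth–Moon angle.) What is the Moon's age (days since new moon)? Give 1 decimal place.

23.6 days

cos θ = 1 − 2f = 0.300, giving a principal value of 72.5°.
Since the Moon is past full (waning), take the reflex angle: θ = 360° − 72.5° = 287.5°.
That fraction of the synodic month is 287.5/360 × 29.531 d ≈ 23.58 d.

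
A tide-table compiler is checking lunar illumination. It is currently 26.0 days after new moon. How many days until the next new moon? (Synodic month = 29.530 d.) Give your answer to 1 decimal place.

One full lunation from the last new moon is 29.530 d; remaining = 29.530 − 26.0 = 3.530 d.

3.5 days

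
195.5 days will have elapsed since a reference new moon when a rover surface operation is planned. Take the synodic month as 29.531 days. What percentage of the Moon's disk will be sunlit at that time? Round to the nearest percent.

195.5/29.531 = 6.620 lunations, so 6 complete cycles and 18.31 d into the next.
The Moon has covered 18.31/29.531 of its cycle, so θ ≈ 360° × 18.31/29.531 = 223.3°.
Illuminated fraction = (1 − cos 223.3°)/2 = (1 − (-0.728))/2 ≈ 0.864, so 86%.

86%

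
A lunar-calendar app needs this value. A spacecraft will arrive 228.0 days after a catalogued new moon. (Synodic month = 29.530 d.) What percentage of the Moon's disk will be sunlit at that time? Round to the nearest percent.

Reduce mod P: 228.0 − 7×29.530 = 21.29 d into the current lunation.
Phase angle: θ = 360°·(21.29 d)/(29.530 d) = 259.5°.
With cos θ = (-0.181), the lit fraction is (1 − (-0.181))/2 ≈ 0.591, so 59%.

59%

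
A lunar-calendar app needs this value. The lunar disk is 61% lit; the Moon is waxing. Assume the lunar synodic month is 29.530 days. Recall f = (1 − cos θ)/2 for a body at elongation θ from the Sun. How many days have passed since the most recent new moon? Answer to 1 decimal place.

8.4 days

Invert f = (1 − cos θ)/2 to get cos θ = 1 − 2(0.61) = -0.220, hence θ₀ = arccos -0.220 = 102.7°.
Before full moon the principal value applies: θ = 102.7°.
Age = 29.530 × 102.7°/360° ≈ 8.42 days.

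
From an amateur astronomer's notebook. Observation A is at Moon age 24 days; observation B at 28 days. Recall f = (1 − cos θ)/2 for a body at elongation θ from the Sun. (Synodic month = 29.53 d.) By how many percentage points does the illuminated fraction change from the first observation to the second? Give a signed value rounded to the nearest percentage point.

-28 pp

First observation: θ = 360°·24/29.53 = 292.6°, so f = 0.308.
Second observation: θ = 341.3°, f = 0.026.
Δf = 0.026 − 0.308 = -0.282, i.e. -28 pp.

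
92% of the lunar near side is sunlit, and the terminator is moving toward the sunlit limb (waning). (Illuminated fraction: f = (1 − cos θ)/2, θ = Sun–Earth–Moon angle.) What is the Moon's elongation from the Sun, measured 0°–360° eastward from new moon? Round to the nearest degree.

213°

cos θ = 1 − 2f = -0.840, giving a principal value of 147.1°.
Waning ⇒ past full, so θ = 360° − 147.1° = 212.9°.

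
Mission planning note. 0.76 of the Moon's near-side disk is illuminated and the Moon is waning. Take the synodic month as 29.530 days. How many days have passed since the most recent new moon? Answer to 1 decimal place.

Invert f = (1 − cos θ)/2 to get cos θ = 1 − 2(0.76) = -0.520, hence θ₀ = arccos -0.520 = 121.3°.
Since the Moon is past full (waning), take the reflex angle: θ = 360° − 121.3° = 238.7°.
At 360°/29.530 d per day, 238.7° corresponds to 19.58 days.

19.6 days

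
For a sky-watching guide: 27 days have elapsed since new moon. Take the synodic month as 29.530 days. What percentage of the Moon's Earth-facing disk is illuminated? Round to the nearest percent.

7%

Elongation θ = 360° × 27/29.530 ≈ 329.2°.
cos 329.2° = 0.859, so f = (1 − 0.859)/2 = 0.071, so 7%.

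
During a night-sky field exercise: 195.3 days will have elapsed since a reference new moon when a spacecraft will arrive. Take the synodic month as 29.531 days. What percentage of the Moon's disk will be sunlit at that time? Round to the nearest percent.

88%

195.3/29.531 = 6.613 lunations, so 6 complete cycles and 18.11 d into the next.
The Moon has covered 18.11/29.531 of its cycle, so θ ≈ 360° × 18.11/29.531 = 220.8°.
With cos θ = (-0.757), the lit fraction is (1 − (-0.757))/2 ≈ 0.878, so 88%.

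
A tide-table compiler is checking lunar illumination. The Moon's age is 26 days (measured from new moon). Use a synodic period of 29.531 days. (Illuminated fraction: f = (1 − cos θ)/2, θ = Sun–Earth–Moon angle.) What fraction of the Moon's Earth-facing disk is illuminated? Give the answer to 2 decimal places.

Elongation θ = 360° × 26/29.531 ≈ 317.0°.
With cos θ = 0.731, the lit fraction is (1 − 0.731)/2 ≈ 0.135.

0.13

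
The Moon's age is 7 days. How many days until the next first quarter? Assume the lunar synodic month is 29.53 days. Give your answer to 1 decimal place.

First quarter is 0.25 of the way through the cycle: age 0.25 × 29.53 = 7.383 d.
That is 7.383 − 7 = 0.383 days ahead.

0.4 days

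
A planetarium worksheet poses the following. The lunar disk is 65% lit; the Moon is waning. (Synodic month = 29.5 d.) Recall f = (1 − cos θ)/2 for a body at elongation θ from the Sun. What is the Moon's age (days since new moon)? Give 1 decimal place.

cos θ = 1 − 2f = -0.300, giving a principal value of 107.5°.
Waning ⇒ past full, so θ = 360° − 107.5° = 252.5°.
That fraction of the synodic month is 252.5/360 × 29.5 d ≈ 20.69 d.

20.7 days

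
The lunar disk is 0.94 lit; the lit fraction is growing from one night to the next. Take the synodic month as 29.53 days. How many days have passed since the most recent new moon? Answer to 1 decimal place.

12.4 days

Invert f = (1 − cos θ)/2 to get cos θ = 1 − 2(0.94) = -0.880, hence θ₀ = arccos -0.880 = 151.6°.
Waxing ⇒ before full, so θ = 151.6°.
Age = 29.53 × 151.6°/360° ≈ 12.44 days.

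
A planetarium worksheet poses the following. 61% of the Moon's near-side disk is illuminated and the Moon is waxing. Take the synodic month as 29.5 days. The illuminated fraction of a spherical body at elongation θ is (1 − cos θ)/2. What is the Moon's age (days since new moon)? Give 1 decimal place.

From f = (1 − cos θ)/2: cos θ = 1 − 2×0.61 = -0.220; arccos → 102.7°.
Waxing ⇒ before full, so θ = 102.7°.
At 360°/29.5 d per day, 102.7° corresponds to 8.42 days.

8.4 days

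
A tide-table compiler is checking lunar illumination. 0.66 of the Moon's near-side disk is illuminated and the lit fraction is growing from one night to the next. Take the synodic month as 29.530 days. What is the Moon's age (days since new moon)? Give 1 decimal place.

8.9 days

cos θ = 1 − 2f = -0.320, giving a principal value of 108.7°.
Waxing ⇒ before full, so θ = 108.7°.
At 360°/29.530 d per day, 108.7° corresponds to 8.91 days.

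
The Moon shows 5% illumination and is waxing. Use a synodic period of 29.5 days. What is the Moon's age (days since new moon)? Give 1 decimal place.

cos θ = 1 − 2f = 0.900, giving a principal value of 25.8°.
Before full moon the principal value applies: θ = 25.8°.
Age = 29.5 × 25.8°/360° ≈ 2.12 days.

2.1 days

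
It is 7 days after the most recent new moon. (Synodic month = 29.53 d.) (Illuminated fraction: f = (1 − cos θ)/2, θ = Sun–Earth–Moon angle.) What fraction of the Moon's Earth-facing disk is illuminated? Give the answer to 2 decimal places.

0.46

Phase angle: θ = 360°·(7 d)/(29.53 d) = 85.3°.
Illuminated fraction = (1 − cos 85.3°)/2 = (1 − 0.081)/2 ≈ 0.459.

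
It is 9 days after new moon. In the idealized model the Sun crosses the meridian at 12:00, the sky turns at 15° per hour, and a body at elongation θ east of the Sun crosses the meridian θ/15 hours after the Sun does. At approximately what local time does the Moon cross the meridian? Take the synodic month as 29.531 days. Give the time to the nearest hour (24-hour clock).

19:00

Phase angle: θ = 360°·(9 d)/(29.531 d) = 109.7°.
At 15° of sky rotation per hour, 109.7° corresponds to a 7.31 h lag.
12:00 + 7.31 h ≈ 19:19 → 19:00 to the nearest hour.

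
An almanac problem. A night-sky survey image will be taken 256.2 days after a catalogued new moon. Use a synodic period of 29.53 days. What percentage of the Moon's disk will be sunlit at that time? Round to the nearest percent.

256.2 d spans 8 complete synodic months (8 × 29.53 = 236.24 d) plus 19.96 d.
Elongation θ = 360° × 19.96/29.53 ≈ 243.3°.
Illuminated fraction = (1 − cos 243.3°)/2 = (1 − (-0.449))/2 ≈ 0.724, so 72%.

72%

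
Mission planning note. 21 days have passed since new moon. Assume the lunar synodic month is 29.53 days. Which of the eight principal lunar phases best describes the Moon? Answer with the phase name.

last quarter

θ ≈ 360° × 21/29.53 = 256°, which falls in the last quarter sector.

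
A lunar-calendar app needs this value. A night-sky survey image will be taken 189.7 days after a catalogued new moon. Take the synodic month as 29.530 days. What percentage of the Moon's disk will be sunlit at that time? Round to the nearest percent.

94%

189.7 d spans 6 complete synodic months (6 × 29.530 = 177.18 d) plus 12.52 d.
The Moon has covered 12.52/29.530 of its cycle, so θ ≈ 360° × 12.52/29.530 = 152.6°.
Illuminated fraction = (1 − cos 152.6°)/2 = (1 − (-0.888))/2 ≈ 0.944, so 94%.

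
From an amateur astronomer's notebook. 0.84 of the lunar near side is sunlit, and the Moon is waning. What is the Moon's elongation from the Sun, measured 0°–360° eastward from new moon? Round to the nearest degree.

227°

cos θ = 1 − 2f = -0.680, giving a principal value of 132.8°.
Waning ⇒ past full, so θ = 360° − 132.8° = 227.2°.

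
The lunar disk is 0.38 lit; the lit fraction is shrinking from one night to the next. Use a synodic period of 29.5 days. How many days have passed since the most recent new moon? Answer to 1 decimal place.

From f = (1 − cos θ)/2: cos θ = 1 − 2×0.38 = 0.240; arccos → 76.1°.
Since the Moon is past full (waning), take the reflex angle: θ = 360° − 76.1° = 283.9°.
That fraction of the synodic month is 283.9/360 × 29.5 d ≈ 23.26 d.

23.3 days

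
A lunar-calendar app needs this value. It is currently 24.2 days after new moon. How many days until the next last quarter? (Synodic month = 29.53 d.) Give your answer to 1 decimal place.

Last quarter occurs at elongation 270°, i.e. at age 29.53 × 270/360 = 22.148 d.
Already past this cycle's last quarter; the next is at 22.148 + 29.53 = 51.678 d, so 51.678 − 24.2 = 27.478 days.

27.5 days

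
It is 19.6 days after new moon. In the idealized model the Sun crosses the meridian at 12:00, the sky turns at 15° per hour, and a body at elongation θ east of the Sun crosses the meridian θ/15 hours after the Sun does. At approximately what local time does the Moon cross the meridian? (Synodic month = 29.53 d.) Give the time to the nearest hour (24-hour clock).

Phase angle: θ = 360°·(19.6 d)/(29.53 d) = 238.9°.
At 15° of sky rotation per hour, 238.9° corresponds to a 15.93 h lag.
12:00 + 15.93 h ≈ 03:56 → 04:00 to the nearest hour.

04:00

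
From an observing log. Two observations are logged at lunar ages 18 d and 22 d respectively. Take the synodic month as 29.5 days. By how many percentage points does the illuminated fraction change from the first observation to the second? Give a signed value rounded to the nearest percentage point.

θ₁ = 360° × 18/29.5 = 219.7°, f₁ = (1 − cos θ₁)/2 = 0.885.
θ₂ = 360° × 22/29.5 = 268.5°, f₂ = (1 − cos θ₂)/2 = 0.513.
Change = f₂ − f₁ = -0.372 → -37 percentage points.

-37 percentage points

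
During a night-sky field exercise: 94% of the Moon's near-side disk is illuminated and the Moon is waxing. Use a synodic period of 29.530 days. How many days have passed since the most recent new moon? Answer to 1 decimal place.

12.4 days

cos θ = 1 − 2f = -0.880, giving a principal value of 151.6°.
Waxing ⇒ before full, so θ = 151.6°.
At 360°/29.530 d per day, 151.6° corresponds to 12.44 days.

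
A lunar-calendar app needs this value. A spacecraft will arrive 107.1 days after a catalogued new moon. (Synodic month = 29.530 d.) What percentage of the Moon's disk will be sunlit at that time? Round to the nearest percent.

85%

107.1/29.530 = 3.627 lunations, so 3 complete cycles and 18.51 d into the next.
Elongation θ = 360° × 18.51/29.530 ≈ 225.7°.
Illuminated fraction = (1 − cos 225.7°)/2 = (1 − (-0.699))/2 ≈ 0.849, so 85%.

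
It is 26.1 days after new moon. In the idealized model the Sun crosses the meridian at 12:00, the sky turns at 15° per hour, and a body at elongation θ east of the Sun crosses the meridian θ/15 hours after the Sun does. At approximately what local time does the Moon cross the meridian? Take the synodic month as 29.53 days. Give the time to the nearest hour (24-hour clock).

The Moon has covered 26.1/29.53 of its cycle, so θ ≈ 360° × 26.1/29.53 = 318.2°.
At 15° of sky rotation per hour, 318.2° corresponds to a 21.21 h lag.
12:00 + 21.21 h ≈ 09:13 → 09:00 to the nearest hour.

09:00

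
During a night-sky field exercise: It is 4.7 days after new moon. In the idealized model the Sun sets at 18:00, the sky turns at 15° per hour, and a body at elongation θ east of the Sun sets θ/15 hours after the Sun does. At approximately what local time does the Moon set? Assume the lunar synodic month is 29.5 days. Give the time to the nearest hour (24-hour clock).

Elongation θ = 360° × 4.7/29.5 ≈ 57.4°.
The Moon trails the Sun by θ/15 = 57.4/15 ≈ 3.82 hours.
18:00 + 3.82 h ≈ 21:49 → 22:00 to the nearest hour.

22:00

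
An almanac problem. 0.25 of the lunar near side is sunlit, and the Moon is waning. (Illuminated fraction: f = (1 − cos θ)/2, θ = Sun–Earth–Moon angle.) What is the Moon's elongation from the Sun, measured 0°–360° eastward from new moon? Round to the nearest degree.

300°

Invert f = (1 − cos θ)/2 to get cos θ = 1 − 2(0.25) = 0.500, hence θ₀ = arccos 0.500 = 60.0°.
Waning ⇒ past full, so θ = 360° − 60.0° = 300.0°.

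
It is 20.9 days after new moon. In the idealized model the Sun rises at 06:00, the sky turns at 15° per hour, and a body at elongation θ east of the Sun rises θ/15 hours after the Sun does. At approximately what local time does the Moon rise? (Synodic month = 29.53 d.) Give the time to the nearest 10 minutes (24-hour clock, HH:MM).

23:00

The Moon has covered 20.9/29.53 of its cycle, so θ ≈ 360° × 20.9/29.53 = 254.8°.
At 15° of sky rotation per hour, 254.8° corresponds to a 16.99 h lag.
06:00 + 16.986 h ≈ 22:59 → 23:00 to the nearest ten minutes.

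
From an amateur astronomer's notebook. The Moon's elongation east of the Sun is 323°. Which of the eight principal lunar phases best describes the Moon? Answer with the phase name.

The waning crescent sector spans roughly 292°–338°; 323° falls inside it.

waning crescent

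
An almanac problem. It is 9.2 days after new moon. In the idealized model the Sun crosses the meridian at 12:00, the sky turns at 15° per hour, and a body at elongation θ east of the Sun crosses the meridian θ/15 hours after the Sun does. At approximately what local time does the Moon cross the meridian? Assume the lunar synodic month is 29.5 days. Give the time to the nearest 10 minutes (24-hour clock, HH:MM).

The Moon has covered 9.2/29.5 of its cycle, so θ ≈ 360° × 9.2/29.5 = 112.3°.
The Moon trails the Sun by θ/15 = 112.3/15 ≈ 7.48 hours.
12:00 + 7.485 h ≈ 19:29 → 19:30 to the nearest ten minutes.

19:30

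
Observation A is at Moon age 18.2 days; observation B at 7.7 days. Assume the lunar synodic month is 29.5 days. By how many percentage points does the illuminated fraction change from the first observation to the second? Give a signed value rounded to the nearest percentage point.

First observation: θ = 360°·18.2/29.5 = 222.1°, so f = 0.871.
Second observation: θ = 94.0°, f = 0.535.
Δf = 0.535 − 0.871 = -0.336, i.e. -34 pp.

-34 pp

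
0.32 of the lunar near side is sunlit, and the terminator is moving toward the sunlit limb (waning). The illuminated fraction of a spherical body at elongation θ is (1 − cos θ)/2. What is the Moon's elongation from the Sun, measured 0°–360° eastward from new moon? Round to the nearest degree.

291°

Invert f = (1 − cos θ)/2 to get cos θ = 1 − 2(0.32) = 0.360, hence θ₀ = arccos 0.360 = 68.9°.
Since the Moon is past full (waning), take the reflex angle: θ = 360° − 68.9° = 291.1°.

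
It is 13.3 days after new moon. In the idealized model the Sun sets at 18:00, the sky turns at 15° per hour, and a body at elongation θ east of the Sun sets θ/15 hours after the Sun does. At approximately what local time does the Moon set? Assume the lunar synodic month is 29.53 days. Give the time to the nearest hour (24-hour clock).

05:00

The Moon has covered 13.3/29.53 of its cycle, so θ ≈ 360° × 13.3/29.53 = 162.1°.
Delay after the Sun = 162.1° / (15°/h) ≈ 10.81 h.
18:00 + 10.81 h ≈ 04:49 → 05:00 to the nearest hour.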